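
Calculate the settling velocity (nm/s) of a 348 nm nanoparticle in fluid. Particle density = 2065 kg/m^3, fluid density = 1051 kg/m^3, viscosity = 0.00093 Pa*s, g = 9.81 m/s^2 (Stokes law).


Radius R = 348/2 nm = 1.74e-07 m
Density difference = 2065 - 1051 = 1014 kg/m^3
v = 2 * R^2 * (rho_p - rho_f) * g / (9 * eta)
v = 2 * (1.74e-07)^2 * 1014 * 9.81 / (9 * 0.00093)
v = 7.19631e-08 m/s = 71.9631 nm/s

71.9631


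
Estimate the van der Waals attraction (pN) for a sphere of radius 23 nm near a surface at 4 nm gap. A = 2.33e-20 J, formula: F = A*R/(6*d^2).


Convert to SI: R = 23 nm = 2.3e-08 m, d = 4 nm = 4e-09 m
F = A * R / (6 * d^2)
F = 2.33e-20 * 2.3e-08 / (6 * (4e-09)^2)
F = 5.58229e-12 N = 5.582 pN

5.582


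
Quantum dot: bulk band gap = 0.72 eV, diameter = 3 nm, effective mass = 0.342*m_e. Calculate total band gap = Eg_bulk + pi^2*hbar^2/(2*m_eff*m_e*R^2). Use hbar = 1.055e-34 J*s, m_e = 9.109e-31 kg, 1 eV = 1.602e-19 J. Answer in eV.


Radius R = 3/2 nm = 1.5e-09 m
Confinement energy dE = pi^2 * hbar^2 / (2 * m_eff * m_e * R^2)
dE = pi^2 * (1.055e-34)^2 / (2 * 0.342 * 9.109e-31 * (1.5e-09)^2) J, divided by 1.602e-19 J/eV
dE = 0.4891 eV
Total band gap = E_g(bulk) + dE = 0.72 + 0.4891 = 1.2091 eV

1.2091


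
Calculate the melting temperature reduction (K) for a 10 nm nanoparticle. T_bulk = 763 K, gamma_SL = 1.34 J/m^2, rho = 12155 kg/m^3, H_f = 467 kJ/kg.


Radius R = 10/2 = 5 nm = 5e-09 m
Convert H_f = 467 kJ/kg = 467000 J/kg
dT = 2 * gamma_SL * T_bulk / (rho * H_f * R)
dT = 2 * 1.34 * 763 / (12155 * 467000 * 5e-09)
dT = 72.0 K

72.0


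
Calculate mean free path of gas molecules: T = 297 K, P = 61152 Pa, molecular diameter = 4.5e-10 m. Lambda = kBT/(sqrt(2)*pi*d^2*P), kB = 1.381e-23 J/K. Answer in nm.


Mean free path: lambda = kB*T / (sqrt(2) * pi * d^2 * P)
lambda = 1.381e-23 * 297 / (sqrt(2) * pi * (4.5e-10)^2 * 61152)
lambda = 7.45503e-08 m
lambda = 74.55 nm

74.55


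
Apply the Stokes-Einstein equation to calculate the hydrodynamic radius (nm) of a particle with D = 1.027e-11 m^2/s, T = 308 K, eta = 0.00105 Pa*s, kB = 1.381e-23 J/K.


Stokes-Einstein: R = kB*T / (6*pi*eta*D)
R = 1.381e-23 * 308 / (6 * pi * 0.00105 * 1.027e-11)
R = 2.09259e-08 m = 20.93 nm

20.93


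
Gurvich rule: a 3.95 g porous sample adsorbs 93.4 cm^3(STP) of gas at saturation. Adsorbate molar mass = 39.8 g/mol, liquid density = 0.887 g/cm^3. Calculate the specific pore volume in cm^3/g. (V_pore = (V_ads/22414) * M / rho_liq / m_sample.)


Moles adsorbed n = V_ads / 22414 = 93.4 / 22414 = 4.167038e-03 mol
Liquid volume V_liq = n * M / rho_liq = 4.167038e-03 * 39.8 / 0.887 = 0.18698 cm^3
Specific pore volume V_pore = V_liq / m_sample = 0.18698 / 3.95
V_pore = 0.0473 cm^3/g

0.0473


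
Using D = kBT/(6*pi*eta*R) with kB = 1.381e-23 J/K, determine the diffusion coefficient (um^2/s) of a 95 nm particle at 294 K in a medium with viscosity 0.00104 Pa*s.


Radius R = 95/2 = 47.5 nm = 4.75e-08 m
D = kB*T / (6*pi*eta*R)
D = 1.381e-23 * 294 / (6 * pi * 0.00104 * 4.75e-08)
D = 4.36027e-12 m^2/s = 4.36 um^2/s

4.36


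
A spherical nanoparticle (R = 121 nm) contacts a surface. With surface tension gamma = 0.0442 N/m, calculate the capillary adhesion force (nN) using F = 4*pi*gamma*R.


Convert radius: R = 121 nm = 1.21e-07 m
F = 4 * pi * gamma * R
F = 4 * pi * 0.0442 * 1.21e-07
F = 6.72075e-08 N = 67.2075 nN

67.2075


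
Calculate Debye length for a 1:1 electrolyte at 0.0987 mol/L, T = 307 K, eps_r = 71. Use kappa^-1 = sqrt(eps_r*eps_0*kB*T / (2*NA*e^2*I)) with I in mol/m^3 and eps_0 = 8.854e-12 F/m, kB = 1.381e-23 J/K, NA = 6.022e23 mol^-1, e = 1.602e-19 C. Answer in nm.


Ionic strength I = 0.0987 * 1^2 * 1000 = 98.7 mol/m^3
kappa^-1 = sqrt(71 * 8.854e-12 * 1.381e-23 * 307 / (2 * 6.022e23 * (1.602e-19)^2 * 98.7))
kappa^-1 = 0.935 nm

0.935


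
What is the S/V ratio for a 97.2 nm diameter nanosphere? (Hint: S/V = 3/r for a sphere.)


Radius r = 97.2/2 = 48.6 nm
S/V = 3 / r = 3 / 48.6
S/V = 0.0617 nm^-1

0.0617


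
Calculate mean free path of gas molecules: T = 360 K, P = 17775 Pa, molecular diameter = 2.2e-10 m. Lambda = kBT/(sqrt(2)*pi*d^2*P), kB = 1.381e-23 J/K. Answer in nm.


Mean free path: lambda = kB*T / (sqrt(2) * pi * d^2 * P)
lambda = 1.381e-23 * 360 / (sqrt(2) * pi * (2.2e-10)^2 * 17775)
lambda = 1.3007e-06 m
lambda = 1300.7 nm

1300.7


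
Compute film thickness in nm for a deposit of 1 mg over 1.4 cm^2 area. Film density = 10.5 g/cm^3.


Convert: m = 1 mg = 1.0000e-06 kg, A = 1.4 cm^2 = 1.4000e-04 m^2, rho = 10.5 g/cm^3 = 10500 kg/m^3
t = m / (A * rho)
t = 1.0000e-06 / (1.4000e-04 * 10500)
t = 6.8027e-07 m = 680.3 nm

680.3


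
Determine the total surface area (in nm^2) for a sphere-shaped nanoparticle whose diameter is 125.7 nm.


Radius r = 125.7/2 = 62.85 nm
Surface area SA = 4 * pi * r^2
SA = 4 * pi * (62.85)^2
SA = 49638.7 nm^2

49638.7


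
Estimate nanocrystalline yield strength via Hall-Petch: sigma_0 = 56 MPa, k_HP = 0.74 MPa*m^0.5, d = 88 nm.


d = 88 nm = 8.8e-08 m
sqrt(d) = 0.0002966479
Hall-Petch contribution = k / sqrt(d) = 0.74 / 0.0002966479 = 2494.5 MPa
sigma = sigma_0 + k/sqrt(d) = 56 + 2494.5 = 2550.5 MPa

2550.5


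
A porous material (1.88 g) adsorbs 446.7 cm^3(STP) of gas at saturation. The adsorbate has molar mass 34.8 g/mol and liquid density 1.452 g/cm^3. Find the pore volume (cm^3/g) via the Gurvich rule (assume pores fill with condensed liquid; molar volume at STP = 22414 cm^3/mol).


Moles adsorbed n = V_ads / 22414 = 446.7 / 22414 = 1.992951e-02 mol
Liquid volume V_liq = n * M / rho_liq = 1.992951e-02 * 34.8 / 1.452 = 0.47765 cm^3
Specific pore volume V_pore = V_liq / m_sample = 0.47765 / 1.88
V_pore = 0.2541 cm^3/g

0.2541


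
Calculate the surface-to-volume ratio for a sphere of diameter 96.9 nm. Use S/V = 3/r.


Radius r = 96.9/2 = 48.45 nm
S/V = 3 / r = 3 / 48.45
S/V = 0.0619 nm^-1

0.0619


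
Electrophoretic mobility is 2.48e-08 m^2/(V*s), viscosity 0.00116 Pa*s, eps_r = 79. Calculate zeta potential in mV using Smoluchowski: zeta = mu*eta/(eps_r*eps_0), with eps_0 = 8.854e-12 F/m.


Smoluchowski equation: zeta = mu * eta / (eps_r * eps_0)
zeta = 2.48e-08 * 0.00116 / (79 * 8.854e-12)
zeta = 0.041129 V = 41.13 mV

41.13


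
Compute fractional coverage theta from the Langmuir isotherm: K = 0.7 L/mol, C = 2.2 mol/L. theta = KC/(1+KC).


Langmuir isotherm: theta = K*C / (1 + K*C)
K*C = 0.7 * 2.2 = 1.54
theta = 1.54 / (1 + 1.54) = 1.54 / 2.54
theta = 0.6063

0.6063


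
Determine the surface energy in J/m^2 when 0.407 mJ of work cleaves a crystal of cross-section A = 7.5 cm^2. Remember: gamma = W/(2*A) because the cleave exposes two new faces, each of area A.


Convert: A = 7.5 cm^2 = 0.00075 m^2, W = 0.407 mJ = 0.000407 J
Cleaving exposes two faces of area A, so total new surface = 2*A and gamma = W / (2*A)
gamma = 0.000407 / (2 * 0.00075)
gamma = 0.271 J/m^2

0.271


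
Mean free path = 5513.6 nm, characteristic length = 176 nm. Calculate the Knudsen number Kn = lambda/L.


Knudsen number Kn = lambda / L
Kn = 5513.6 / 176
Kn = 31.3273

31.3273


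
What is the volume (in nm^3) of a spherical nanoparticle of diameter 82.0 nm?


Radius r = 82.0/2 = 41 nm
Volume V = (4/3) * pi * r^3
V = (4/3) * pi * (41)^3
V = 288695.61 nm^3

288695.61


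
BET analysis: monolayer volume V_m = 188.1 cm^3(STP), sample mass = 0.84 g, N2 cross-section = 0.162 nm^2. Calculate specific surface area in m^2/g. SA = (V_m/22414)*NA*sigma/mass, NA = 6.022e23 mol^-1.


Number of moles in monolayer = V_m / 22414 = 188.1 / 22414 = 0.00839208
Number of molecules = moles * NA = 0.00839208 * 6.022e23
SA = molecules * sigma / mass
SA = (188.1 / 22414) * 6.022e23 * 0.162e-18 / 0.84
SA = 974.6 m^2/g

974.6


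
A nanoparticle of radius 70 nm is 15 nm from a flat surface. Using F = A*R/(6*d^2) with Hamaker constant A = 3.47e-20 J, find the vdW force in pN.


Convert to SI: R = 70 nm = 7e-08 m, d = 15 nm = 1.5e-08 m
F = A * R / (6 * d^2)
F = 3.47e-20 * 7e-08 / (6 * (1.5e-08)^2)
F = 1.79926e-12 N = 1.799 pN

1.799


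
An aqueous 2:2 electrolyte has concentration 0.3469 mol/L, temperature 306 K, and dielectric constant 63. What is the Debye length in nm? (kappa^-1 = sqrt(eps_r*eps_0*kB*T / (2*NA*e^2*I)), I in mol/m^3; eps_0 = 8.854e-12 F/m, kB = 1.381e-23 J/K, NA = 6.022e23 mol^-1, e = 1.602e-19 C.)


Ionic strength I = 0.3469 * 2^2 * 1000 = 1387.6 mol/m^3
kappa^-1 = sqrt(63 * 8.854e-12 * 1.381e-23 * 306 / (2 * 6.022e23 * (1.602e-19)^2 * 1387.6))
kappa^-1 = 0.234 nm

0.234


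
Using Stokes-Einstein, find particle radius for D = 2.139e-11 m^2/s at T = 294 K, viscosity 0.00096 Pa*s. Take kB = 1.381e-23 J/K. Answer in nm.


Stokes-Einstein: R = kB*T / (6*pi*eta*D)
R = 1.381e-23 * 294 / (6 * pi * 0.00096 * 2.139e-11)
R = 1.04896e-08 m = 10.49 nm

10.49


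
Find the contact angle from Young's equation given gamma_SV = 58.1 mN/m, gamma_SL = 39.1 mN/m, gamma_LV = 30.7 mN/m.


cos(theta) = (gamma_SV - gamma_SL) / gamma_LV
cos(theta) = (58.1 - 39.1) / 30.7
cos(theta) = 0.618893
theta = arccos(0.618893) = 51.76 degrees

51.76


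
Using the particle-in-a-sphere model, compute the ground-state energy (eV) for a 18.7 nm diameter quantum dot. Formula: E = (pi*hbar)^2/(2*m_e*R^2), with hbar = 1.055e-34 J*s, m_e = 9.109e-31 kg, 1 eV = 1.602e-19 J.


Radius R = 18.7/2 = 9.35 nm = 9.35e-09 m
E = (pi * 1.055e-34)^2 / (2 * 9.109e-31 * (9.35e-09)^2)
E(J) = 6.89733e-22
E = E(J) / 1.602e-19 = 0.0043 eV

0.0043


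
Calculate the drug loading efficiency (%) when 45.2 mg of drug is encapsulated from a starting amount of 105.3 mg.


Drug loading efficiency = (drug loaded / drug initial) * 100
DLE = 45.2 / 105.3 * 100
DLE = 0.4292 * 100
DLE = 42.92%

42.92


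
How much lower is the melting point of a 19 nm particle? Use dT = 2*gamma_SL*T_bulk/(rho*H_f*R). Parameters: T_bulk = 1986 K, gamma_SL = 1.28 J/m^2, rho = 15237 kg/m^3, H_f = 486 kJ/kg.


Radius R = 19/2 = 9.5 nm = 9.5e-09 m
Convert H_f = 486 kJ/kg = 486000 J/kg
dT = 2 * gamma_SL * T_bulk / (rho * H_f * R)
dT = 2 * 1.28 * 1986 / (15237 * 486000 * 9.5e-09)
dT = 72.3 K

72.3


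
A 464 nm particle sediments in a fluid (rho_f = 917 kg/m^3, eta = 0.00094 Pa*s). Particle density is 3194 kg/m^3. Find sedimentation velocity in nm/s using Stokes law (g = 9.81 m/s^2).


Radius R = 464/2 nm = 2.32e-07 m
Density difference = 3194 - 917 = 2277 kg/m^3
v = 2 * R^2 * (rho_p - rho_f) * g / (9 * eta)
v = 2 * (2.32e-07)^2 * 2277 * 9.81 / (9 * 0.00094)
v = 2.84229e-07 m/s = 284.2285 nm/s

284.2285


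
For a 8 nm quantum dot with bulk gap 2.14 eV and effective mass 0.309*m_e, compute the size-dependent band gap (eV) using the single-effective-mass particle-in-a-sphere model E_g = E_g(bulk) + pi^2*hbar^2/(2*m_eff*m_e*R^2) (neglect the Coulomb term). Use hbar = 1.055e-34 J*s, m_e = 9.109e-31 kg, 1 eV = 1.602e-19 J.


Radius R = 8/2 nm = 4e-09 m
Confinement energy dE = pi^2 * hbar^2 / (2 * m_eff * m_e * R^2)
dE = pi^2 * (1.055e-34)^2 / (2 * 0.309 * 9.109e-31 * (4e-09)^2) J, divided by 1.602e-19 J/eV
dE = 0.0761 eV
Total band gap = E_g(bulk) + dE = 2.14 + 0.0761 = 2.2161 eV

2.2161


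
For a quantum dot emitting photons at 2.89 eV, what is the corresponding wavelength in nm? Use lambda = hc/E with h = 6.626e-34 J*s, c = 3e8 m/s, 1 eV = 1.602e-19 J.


Convert energy: E = 2.89 eV = 2.89 * 1.602e-19 = 4.62978e-19 J
lambda = h*c / E = 6.626e-34 * 3e8 / 4.62978e-19
lambda = 4.29351e-07 m = 429.4 nm

429.4


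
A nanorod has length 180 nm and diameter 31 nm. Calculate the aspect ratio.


Aspect ratio AR = length / diameter
AR = 180 / 31
AR = 5.81

5.81


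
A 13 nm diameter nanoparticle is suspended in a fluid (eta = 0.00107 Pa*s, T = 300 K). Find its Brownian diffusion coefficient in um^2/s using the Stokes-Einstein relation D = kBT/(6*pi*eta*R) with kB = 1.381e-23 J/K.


Radius R = 13/2 = 6.5 nm = 6.5e-09 m
D = kB*T / (6*pi*eta*R)
D = 1.381e-23 * 300 / (6 * pi * 0.00107 * 6.5e-09)
D = 3.16022e-11 m^2/s = 31.602 um^2/s

31.602


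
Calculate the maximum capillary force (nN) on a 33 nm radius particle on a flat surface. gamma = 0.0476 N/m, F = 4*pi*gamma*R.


Convert radius: R = 33 nm = 3.3e-08 m
F = 4 * pi * gamma * R
F = 4 * pi * 0.0476 * 3.3e-08
F = 1.97393e-08 N = 19.7393 nN

19.7393


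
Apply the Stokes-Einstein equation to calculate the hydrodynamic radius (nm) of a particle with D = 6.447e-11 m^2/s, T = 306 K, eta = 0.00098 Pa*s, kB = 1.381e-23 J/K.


Stokes-Einstein: R = kB*T / (6*pi*eta*D)
R = 1.381e-23 * 306 / (6 * pi * 0.00098 * 6.447e-11)
R = 3.54838e-09 m = 3.55 nm

3.55


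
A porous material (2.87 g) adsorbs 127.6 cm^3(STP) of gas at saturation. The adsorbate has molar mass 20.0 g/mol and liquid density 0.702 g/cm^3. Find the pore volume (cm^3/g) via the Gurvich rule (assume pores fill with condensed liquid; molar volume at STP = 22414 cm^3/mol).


Moles adsorbed n = V_ads / 22414 = 127.6 / 22414 = 5.692871e-03 mol
Liquid volume V_liq = n * M / rho_liq = 5.692871e-03 * 20.0 / 0.702 = 0.16219 cm^3
Specific pore volume V_pore = V_liq / m_sample = 0.16219 / 2.87
V_pore = 0.0565 cm^3/g

0.0565


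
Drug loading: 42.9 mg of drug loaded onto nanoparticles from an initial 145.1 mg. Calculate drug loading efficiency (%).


Drug loading efficiency = (drug loaded / drug initial) * 100
DLE = 42.9 / 145.1 * 100
DLE = 0.2957 * 100
DLE = 29.57%

29.57


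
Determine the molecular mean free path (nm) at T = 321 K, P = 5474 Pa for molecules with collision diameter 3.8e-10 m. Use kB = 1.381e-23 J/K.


Mean free path: lambda = kB*T / (sqrt(2) * pi * d^2 * P)
lambda = 1.381e-23 * 321 / (sqrt(2) * pi * (3.8e-10)^2 * 5474)
lambda = 1.2623e-06 m
lambda = 1262.3 nm

1262.3


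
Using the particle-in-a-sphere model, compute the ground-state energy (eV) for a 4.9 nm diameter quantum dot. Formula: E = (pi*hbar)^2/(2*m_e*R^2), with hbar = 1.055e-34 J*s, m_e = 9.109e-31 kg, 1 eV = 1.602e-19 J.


Radius R = 4.9/2 = 2.45 nm = 2.45e-09 m
E = (pi * 1.055e-34)^2 / (2 * 9.109e-31 * (2.45e-09)^2)
E(J) = 1.00455e-20
E = E(J) / 1.602e-19 = 0.0627 eV

0.0627


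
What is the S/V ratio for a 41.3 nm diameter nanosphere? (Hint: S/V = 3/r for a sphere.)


Radius r = 41.3/2 = 20.65 nm
S/V = 3 / r = 3 / 20.65
S/V = 0.1453 nm^-1

0.1453


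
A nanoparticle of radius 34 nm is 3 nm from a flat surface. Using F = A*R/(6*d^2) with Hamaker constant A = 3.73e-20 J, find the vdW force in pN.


Convert to SI: R = 34 nm = 3.4e-08 m, d = 3 nm = 3e-09 m
F = A * R / (6 * d^2)
F = 3.73e-20 * 3.4e-08 / (6 * (3e-09)^2)
F = 2.34852e-11 N = 23.485 pN

23.485


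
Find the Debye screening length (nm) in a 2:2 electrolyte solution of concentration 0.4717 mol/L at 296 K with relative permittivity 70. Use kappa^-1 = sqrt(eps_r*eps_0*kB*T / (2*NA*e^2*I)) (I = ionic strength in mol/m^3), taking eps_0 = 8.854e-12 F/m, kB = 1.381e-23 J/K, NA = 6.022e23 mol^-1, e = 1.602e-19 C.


Ionic strength I = 0.4717 * 2^2 * 1000 = 1886.8 mol/m^3
kappa^-1 = sqrt(70 * 8.854e-12 * 1.381e-23 * 296 / (2 * 6.022e23 * (1.602e-19)^2 * 1886.8))
kappa^-1 = 0.208 nm

0.208


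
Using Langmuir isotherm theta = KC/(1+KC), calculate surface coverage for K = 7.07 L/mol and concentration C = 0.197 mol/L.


Langmuir isotherm: theta = K*C / (1 + K*C)
K*C = 7.07 * 0.197 = 1.39279
theta = 1.39279 / (1 + 1.39279) = 1.39279 / 2.39279
theta = 0.5821

0.5821


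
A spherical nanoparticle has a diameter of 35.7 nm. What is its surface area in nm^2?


Radius r = 35.7/2 = 17.85 nm
Surface area SA = 4 * pi * r^2
SA = 4 * pi * (17.85)^2
SA = 4003.93 nm^2

4003.93


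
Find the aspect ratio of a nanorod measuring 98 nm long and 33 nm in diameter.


Aspect ratio AR = length / diameter
AR = 98 / 33
AR = 2.97

2.97


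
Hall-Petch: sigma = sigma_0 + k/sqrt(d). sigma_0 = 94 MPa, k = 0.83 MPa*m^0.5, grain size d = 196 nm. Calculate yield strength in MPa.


d = 196 nm = 1.96e-07 m
sqrt(d) = 0.0004427189
Hall-Petch contribution = k / sqrt(d) = 0.83 / 0.0004427189 = 1874.8 MPa
sigma = sigma_0 + k/sqrt(d) = 94 + 1874.8 = 1968.8 MPa

1968.8


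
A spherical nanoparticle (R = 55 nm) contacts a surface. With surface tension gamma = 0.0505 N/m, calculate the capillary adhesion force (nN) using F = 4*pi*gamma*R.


Convert radius: R = 55 nm = 5.5e-08 m
F = 4 * pi * gamma * R
F = 4 * pi * 0.0505 * 5.5e-08
F = 3.49031e-08 N = 34.9031 nN

34.9031


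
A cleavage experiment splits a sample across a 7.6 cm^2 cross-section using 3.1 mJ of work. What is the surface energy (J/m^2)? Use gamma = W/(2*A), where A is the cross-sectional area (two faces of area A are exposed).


Convert: A = 7.6 cm^2 = 0.00076 m^2, W = 3.1 mJ = 0.0031 J
Cleaving exposes two faces of area A, so total new surface = 2*A and gamma = W / (2*A)
gamma = 0.0031 / (2 * 0.00076)
gamma = 2.039 J/m^2

2.039


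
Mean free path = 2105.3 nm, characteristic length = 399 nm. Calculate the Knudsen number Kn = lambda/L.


Knudsen number Kn = lambda / L
Kn = 2105.3 / 399
Kn = 5.2764

5.2764


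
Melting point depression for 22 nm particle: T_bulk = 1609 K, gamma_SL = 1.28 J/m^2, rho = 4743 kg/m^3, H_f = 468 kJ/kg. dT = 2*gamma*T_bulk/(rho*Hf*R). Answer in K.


Radius R = 22/2 = 11 nm = 1.1e-08 m
Convert H_f = 468 kJ/kg = 468000 J/kg
dT = 2 * gamma_SL * T_bulk / (rho * H_f * R)
dT = 2 * 1.28 * 1609 / (4743 * 468000 * 1.1e-08)
dT = 168.7 K

168.7


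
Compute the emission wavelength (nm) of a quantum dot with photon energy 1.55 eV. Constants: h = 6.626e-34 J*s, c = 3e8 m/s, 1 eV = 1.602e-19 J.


Convert energy: E = 1.55 eV = 1.55 * 1.602e-19 = 2.4831e-19 J
lambda = h*c / E = 6.626e-34 * 3e8 / 2.4831e-19
lambda = 8.00532e-07 m = 800.5 nm

800.5


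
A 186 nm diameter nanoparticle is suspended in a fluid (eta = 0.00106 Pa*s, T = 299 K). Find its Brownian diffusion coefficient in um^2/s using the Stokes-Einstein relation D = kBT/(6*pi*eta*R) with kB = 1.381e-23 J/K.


Radius R = 186/2 = 93 nm = 9.3e-08 m
D = kB*T / (6*pi*eta*R)
D = 1.381e-23 * 299 / (6 * pi * 0.00106 * 9.3e-08)
D = 2.22216e-12 m^2/s = 2.222 um^2/s

2.222


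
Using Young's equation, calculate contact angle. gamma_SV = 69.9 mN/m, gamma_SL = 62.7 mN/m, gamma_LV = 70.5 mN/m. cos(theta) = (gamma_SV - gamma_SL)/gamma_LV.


cos(theta) = (gamma_SV - gamma_SL) / gamma_LV
cos(theta) = (69.9 - 62.7) / 70.5
cos(theta) = 0.102128
theta = arccos(0.102128) = 84.14 degrees

84.14


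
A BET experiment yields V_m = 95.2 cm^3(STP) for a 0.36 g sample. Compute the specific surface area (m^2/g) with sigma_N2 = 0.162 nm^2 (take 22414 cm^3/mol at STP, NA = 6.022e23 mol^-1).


Number of moles in monolayer = V_m / 22414 = 95.2 / 22414 = 0.00424735
Number of molecules = moles * NA = 0.00424735 * 6.022e23
SA = molecules * sigma / mass
SA = (95.2 / 22414) * 6.022e23 * 0.162e-18 / 0.36
SA = 1151.0 m^2/g

1151.0


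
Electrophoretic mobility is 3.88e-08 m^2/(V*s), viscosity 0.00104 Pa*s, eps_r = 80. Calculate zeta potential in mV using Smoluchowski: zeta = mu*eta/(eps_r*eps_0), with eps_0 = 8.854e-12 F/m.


Smoluchowski equation: zeta = mu * eta / (eps_r * eps_0)
zeta = 3.88e-08 * 0.00104 / (80 * 8.854e-12)
zeta = 0.056969 V = 56.97 mV

56.97


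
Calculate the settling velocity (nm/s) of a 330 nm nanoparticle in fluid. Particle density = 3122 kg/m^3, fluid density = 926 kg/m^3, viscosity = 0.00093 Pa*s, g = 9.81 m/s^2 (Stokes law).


Radius R = 330/2 nm = 1.65e-07 m
Density difference = 3122 - 926 = 2196 kg/m^3
v = 2 * R^2 * (rho_p - rho_f) * g / (9 * eta)
v = 2 * (1.65e-07)^2 * 2196 * 9.81 / (9 * 0.00093)
v = 1.40144e-07 m/s = 140.1438 nm/s

140.1438


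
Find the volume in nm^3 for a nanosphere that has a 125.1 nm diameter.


Radius r = 125.1/2 = 62.55 nm
Volume V = (4/3) * pi * r^3
V = (4/3) * pi * (62.55)^3
V = 1025110.19 nm^3

1025110.19


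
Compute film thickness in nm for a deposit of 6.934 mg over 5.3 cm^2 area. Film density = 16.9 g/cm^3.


Convert: m = 6.934 mg = 6.9340e-06 kg, A = 5.3 cm^2 = 5.3000e-04 m^2, rho = 16.9 g/cm^3 = 16900 kg/m^3
t = m / (A * rho)
t = 6.9340e-06 / (5.3000e-04 * 16900)
t = 7.7414e-07 m = 774.1 nm

774.1


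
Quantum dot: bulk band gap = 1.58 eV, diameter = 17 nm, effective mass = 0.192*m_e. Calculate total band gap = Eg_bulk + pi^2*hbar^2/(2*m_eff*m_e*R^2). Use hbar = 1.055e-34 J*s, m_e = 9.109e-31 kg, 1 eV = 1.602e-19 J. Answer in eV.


Radius R = 17/2 nm = 8.5e-09 m
Confinement energy dE = pi^2 * hbar^2 / (2 * m_eff * m_e * R^2)
dE = pi^2 * (1.055e-34)^2 / (2 * 0.192 * 9.109e-31 * (8.5e-09)^2) J, divided by 1.602e-19 J/eV
dE = 0.0271 eV
Total band gap = E_g(bulk) + dE = 1.58 + 0.0271 = 1.6071 eV

1.6071


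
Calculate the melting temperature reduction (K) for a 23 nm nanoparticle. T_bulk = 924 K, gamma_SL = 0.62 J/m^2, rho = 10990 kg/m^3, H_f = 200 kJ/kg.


Radius R = 23/2 = 11.5 nm = 1.15e-08 m
Convert H_f = 200 kJ/kg = 200000 J/kg
dT = 2 * gamma_SL * T_bulk / (rho * H_f * R)
dT = 2 * 0.62 * 924 / (10990 * 200000 * 1.15e-08)
dT = 45.3 K

45.3


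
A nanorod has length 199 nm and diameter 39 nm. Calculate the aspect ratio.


Aspect ratio AR = length / diameter
AR = 199 / 39
AR = 5.1

5.1


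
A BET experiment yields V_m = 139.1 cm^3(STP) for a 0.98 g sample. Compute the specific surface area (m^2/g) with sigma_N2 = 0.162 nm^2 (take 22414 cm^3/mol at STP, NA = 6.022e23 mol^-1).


Number of moles in monolayer = V_m / 22414 = 139.1 / 22414 = 0.00620594
Number of molecules = moles * NA = 0.00620594 * 6.022e23
SA = molecules * sigma / mass
SA = (139.1 / 22414) * 6.022e23 * 0.162e-18 / 0.98
SA = 617.8 m^2/g

617.8


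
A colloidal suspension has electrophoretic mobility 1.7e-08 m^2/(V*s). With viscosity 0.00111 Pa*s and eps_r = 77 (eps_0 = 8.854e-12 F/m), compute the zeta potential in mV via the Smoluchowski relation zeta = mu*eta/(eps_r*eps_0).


Smoluchowski equation: zeta = mu * eta / (eps_r * eps_0)
zeta = 1.7e-08 * 0.00111 / (77 * 8.854e-12)
zeta = 0.027678 V = 27.68 mV

27.68


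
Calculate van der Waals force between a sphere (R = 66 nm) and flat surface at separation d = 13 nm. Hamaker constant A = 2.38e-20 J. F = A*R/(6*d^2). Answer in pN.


Convert to SI: R = 66 nm = 6.6e-08 m, d = 13 nm = 1.3e-08 m
F = A * R / (6 * d^2)
F = 2.38e-20 * 6.6e-08 / (6 * (1.3e-08)^2)
F = 1.54911e-12 N = 1.549 pN

1.549


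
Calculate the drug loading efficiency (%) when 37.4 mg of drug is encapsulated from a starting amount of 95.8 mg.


Drug loading efficiency = (drug loaded / drug initial) * 100
DLE = 37.4 / 95.8 * 100
DLE = 0.3904 * 100
DLE = 39.04%

39.04


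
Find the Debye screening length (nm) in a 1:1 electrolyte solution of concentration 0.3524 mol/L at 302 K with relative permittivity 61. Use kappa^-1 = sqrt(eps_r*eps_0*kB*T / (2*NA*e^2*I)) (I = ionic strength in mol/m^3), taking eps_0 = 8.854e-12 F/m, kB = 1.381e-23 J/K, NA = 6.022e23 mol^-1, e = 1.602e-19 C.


Ionic strength I = 0.3524 * 1^2 * 1000 = 352.4 mol/m^3
kappa^-1 = sqrt(61 * 8.854e-12 * 1.381e-23 * 302 / (2 * 6.022e23 * (1.602e-19)^2 * 352.4))
kappa^-1 = 0.455 nm

0.455


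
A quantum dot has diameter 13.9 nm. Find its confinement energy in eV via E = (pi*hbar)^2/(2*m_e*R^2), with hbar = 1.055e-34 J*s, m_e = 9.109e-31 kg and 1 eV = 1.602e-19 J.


Radius R = 13.9/2 = 6.95 nm = 6.95e-09 m
E = (pi * 1.055e-34)^2 / (2 * 9.109e-31 * (6.95e-09)^2)
E(J) = 1.24834e-21
E = E(J) / 1.602e-19 = 0.0078 eV

0.0078


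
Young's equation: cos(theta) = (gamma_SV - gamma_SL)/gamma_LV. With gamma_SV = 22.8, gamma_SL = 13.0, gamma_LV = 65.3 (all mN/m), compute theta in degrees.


cos(theta) = (gamma_SV - gamma_SL) / gamma_LV
cos(theta) = (22.8 - 13.0) / 65.3
cos(theta) = 0.150077
theta = arccos(0.150077) = 81.37 degrees

81.37


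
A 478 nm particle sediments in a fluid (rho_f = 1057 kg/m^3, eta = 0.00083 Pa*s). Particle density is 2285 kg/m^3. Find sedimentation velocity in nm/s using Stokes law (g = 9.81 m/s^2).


Radius R = 478/2 nm = 2.39e-07 m
Density difference = 2285 - 1057 = 1228 kg/m^3
v = 2 * R^2 * (rho_p - rho_f) * g / (9 * eta)
v = 2 * (2.39e-07)^2 * 1228 * 9.81 / (9 * 0.00083)
v = 1.84235e-07 m/s = 184.2352 nm/s

184.2352


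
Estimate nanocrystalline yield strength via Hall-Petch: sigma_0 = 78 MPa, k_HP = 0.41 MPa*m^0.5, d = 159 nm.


d = 159 nm = 1.59e-07 m
sqrt(d) = 0.000398748
Hall-Petch contribution = k / sqrt(d) = 0.41 / 0.000398748 = 1028.2 MPa
sigma = sigma_0 + k/sqrt(d) = 78 + 1028.2 = 1106.2 MPa

1106.2


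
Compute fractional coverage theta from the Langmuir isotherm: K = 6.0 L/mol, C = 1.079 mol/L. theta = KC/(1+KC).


Langmuir isotherm: theta = K*C / (1 + K*C)
K*C = 6.0 * 1.079 = 6.474
theta = 6.474 / (1 + 6.474) = 6.474 / 7.474
theta = 0.8662

0.8662


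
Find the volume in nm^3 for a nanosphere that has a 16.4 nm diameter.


Radius r = 16.4/2 = 8.2 nm
Volume V = (4/3) * pi * r^3
V = (4/3) * pi * (8.2)^3
V = 2309.56 nm^3

2309.56


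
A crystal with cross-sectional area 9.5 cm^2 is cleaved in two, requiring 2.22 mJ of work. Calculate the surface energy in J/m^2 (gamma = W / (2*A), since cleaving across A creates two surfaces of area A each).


Convert: A = 9.5 cm^2 = 0.00095 m^2, W = 2.22 mJ = 0.00222 J
Cleaving exposes two faces of area A, so total new surface = 2*A and gamma = W / (2*A)
gamma = 0.00222 / (2 * 0.00095)
gamma = 1.168 J/m^2

1.168


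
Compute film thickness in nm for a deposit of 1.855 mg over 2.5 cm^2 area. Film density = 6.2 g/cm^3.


Convert: m = 1.855 mg = 1.8550e-06 kg, A = 2.5 cm^2 = 2.5000e-04 m^2, rho = 6.2 g/cm^3 = 6200 kg/m^3
t = m / (A * rho)
t = 1.8550e-06 / (2.5000e-04 * 6200)
t = 1.1968e-06 m = 1196.8 nm

1196.8


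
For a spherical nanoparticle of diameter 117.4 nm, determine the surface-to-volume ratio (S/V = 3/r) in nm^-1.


Radius r = 117.4/2 = 58.7 nm
S/V = 3 / r = 3 / 58.7
S/V = 0.0511 nm^-1

0.0511


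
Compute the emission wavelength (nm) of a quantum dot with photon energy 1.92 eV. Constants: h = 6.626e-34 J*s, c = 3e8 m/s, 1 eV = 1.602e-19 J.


Convert energy: E = 1.92 eV = 1.92 * 1.602e-19 = 3.07584e-19 J
lambda = h*c / E = 6.626e-34 * 3e8 / 3.07584e-19
lambda = 6.46262e-07 m = 646.3 nm

646.3


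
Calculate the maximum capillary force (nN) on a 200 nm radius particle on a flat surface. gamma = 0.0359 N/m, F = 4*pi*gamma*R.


Convert radius: R = 200 nm = 2e-07 m
F = 4 * pi * gamma * R
F = 4 * pi * 0.0359 * 2e-07
F = 9.02265e-08 N = 90.2265 nN

90.2265


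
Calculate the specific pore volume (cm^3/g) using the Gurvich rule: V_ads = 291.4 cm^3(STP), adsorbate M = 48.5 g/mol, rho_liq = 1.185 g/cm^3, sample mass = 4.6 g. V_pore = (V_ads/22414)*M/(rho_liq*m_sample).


Moles adsorbed n = V_ads / 22414 = 291.4 / 22414 = 1.300080e-02 mol
Liquid volume V_liq = n * M / rho_liq = 1.300080e-02 * 48.5 / 1.185 = 0.53210 cm^3
Specific pore volume V_pore = V_liq / m_sample = 0.53210 / 4.6
V_pore = 0.1157 cm^3/g

0.1157


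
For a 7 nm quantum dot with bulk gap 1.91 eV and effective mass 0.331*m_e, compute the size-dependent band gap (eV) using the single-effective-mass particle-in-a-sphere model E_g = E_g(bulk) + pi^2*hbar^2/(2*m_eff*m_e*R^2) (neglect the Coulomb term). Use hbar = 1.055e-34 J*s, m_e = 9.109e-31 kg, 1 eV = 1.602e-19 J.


Radius R = 7/2 nm = 3.5e-09 m
Confinement energy dE = pi^2 * hbar^2 / (2 * m_eff * m_e * R^2)
dE = pi^2 * (1.055e-34)^2 / (2 * 0.331 * 9.109e-31 * (3.5e-09)^2) J, divided by 1.602e-19 J/eV
dE = 0.0928 eV
Total band gap = E_g(bulk) + dE = 1.91 + 0.0928 = 2.0028 eV

2.0028


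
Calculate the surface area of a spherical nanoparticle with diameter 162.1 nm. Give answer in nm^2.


Radius r = 162.1/2 = 81.05 nm
Surface area SA = 4 * pi * r^2
SA = 4 * pi * (81.05)^2
SA = 82549.78 nm^2

82549.78


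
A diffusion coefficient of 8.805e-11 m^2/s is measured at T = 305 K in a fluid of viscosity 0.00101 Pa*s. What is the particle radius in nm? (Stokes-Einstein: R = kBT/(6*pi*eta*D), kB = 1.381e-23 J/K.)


Stokes-Einstein: R = kB*T / (6*pi*eta*D)
R = 1.381e-23 * 305 / (6 * pi * 0.00101 * 8.805e-11)
R = 2.51271e-09 m = 2.51 nm

2.51


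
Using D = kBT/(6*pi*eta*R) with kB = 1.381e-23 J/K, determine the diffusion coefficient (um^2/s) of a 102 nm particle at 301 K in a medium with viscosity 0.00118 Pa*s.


Radius R = 102/2 = 51 nm = 5.1e-08 m
D = kB*T / (6*pi*eta*R)
D = 1.381e-23 * 301 / (6 * pi * 0.00118 * 5.1e-08)
D = 3.66443e-12 m^2/s = 3.664 um^2/s

3.664


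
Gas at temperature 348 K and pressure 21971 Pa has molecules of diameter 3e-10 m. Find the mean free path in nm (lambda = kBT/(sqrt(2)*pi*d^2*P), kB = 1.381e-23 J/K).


Mean free path: lambda = kB*T / (sqrt(2) * pi * d^2 * P)
lambda = 1.381e-23 * 348 / (sqrt(2) * pi * (3e-10)^2 * 21971)
lambda = 5.47036e-07 m
lambda = 547.04 nm

547.04


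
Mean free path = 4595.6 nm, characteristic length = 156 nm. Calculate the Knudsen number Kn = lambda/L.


Knudsen number Kn = lambda / L
Kn = 4595.6 / 156
Kn = 29.459

29.459


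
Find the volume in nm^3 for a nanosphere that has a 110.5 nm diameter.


Radius r = 110.5/2 = 55.25 nm
Volume V = (4/3) * pi * r^3
V = (4/3) * pi * (55.25)^3
V = 706456.55 nm^3

706456.55


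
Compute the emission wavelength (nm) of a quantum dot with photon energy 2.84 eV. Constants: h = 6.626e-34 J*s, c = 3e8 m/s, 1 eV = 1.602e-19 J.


Convert energy: E = 2.84 eV = 2.84 * 1.602e-19 = 4.54968e-19 J
lambda = h*c / E = 6.626e-34 * 3e8 / 4.54968e-19
lambda = 4.3691e-07 m = 436.9 nm

436.9


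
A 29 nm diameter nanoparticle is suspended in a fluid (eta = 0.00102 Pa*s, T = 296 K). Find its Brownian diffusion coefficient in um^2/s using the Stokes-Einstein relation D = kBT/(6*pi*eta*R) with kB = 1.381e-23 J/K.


Radius R = 29/2 = 14.5 nm = 1.45e-08 m
D = kB*T / (6*pi*eta*R)
D = 1.381e-23 * 296 / (6 * pi * 0.00102 * 1.45e-08)
D = 1.46628e-11 m^2/s = 14.663 um^2/s

14.663


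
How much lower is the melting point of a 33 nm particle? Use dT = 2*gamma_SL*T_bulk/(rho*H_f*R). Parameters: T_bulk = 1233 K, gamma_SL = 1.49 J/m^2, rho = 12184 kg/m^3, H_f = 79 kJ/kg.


Radius R = 33/2 = 16.5 nm = 1.65e-08 m
Convert H_f = 79 kJ/kg = 79000 J/kg
dT = 2 * gamma_SL * T_bulk / (rho * H_f * R)
dT = 2 * 1.49 * 1233 / (12184 * 79000 * 1.65e-08)
dT = 231.4 K

231.4


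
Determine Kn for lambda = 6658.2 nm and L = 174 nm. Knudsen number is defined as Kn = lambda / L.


Knudsen number Kn = lambda / L
Kn = 6658.2 / 174
Kn = 38.2655

38.2655


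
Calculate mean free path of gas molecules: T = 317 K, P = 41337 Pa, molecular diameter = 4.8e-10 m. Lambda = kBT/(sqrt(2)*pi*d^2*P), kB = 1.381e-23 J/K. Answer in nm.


Mean free path: lambda = kB*T / (sqrt(2) * pi * d^2 * P)
lambda = 1.381e-23 * 317 / (sqrt(2) * pi * (4.8e-10)^2 * 41337)
lambda = 1.03459e-07 m
lambda = 103.46 nm

103.46


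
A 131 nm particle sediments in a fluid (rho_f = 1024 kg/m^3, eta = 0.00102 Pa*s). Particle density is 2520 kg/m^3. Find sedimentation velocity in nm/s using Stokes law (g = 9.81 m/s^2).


Radius R = 131/2 nm = 6.55e-08 m
Density difference = 2520 - 1024 = 1496 kg/m^3
v = 2 * R^2 * (rho_p - rho_f) * g / (9 * eta)
v = 2 * (6.55e-08)^2 * 1496 * 9.81 / (9 * 0.00102)
v = 1.37174e-08 m/s = 13.7174 nm/s

13.7174


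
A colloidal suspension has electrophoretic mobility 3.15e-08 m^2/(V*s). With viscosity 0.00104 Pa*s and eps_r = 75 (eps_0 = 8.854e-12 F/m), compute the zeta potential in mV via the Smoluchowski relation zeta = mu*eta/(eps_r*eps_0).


Smoluchowski equation: zeta = mu * eta / (eps_r * eps_0)
zeta = 3.15e-08 * 0.00104 / (75 * 8.854e-12)
zeta = 0.049334 V = 49.33 mV

49.33


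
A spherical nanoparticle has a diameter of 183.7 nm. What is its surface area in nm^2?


Radius r = 183.7/2 = 91.85 nm
Surface area SA = 4 * pi * r^2
SA = 4 * pi * (91.85)^2
SA = 106015.21 nm^2

106015.21


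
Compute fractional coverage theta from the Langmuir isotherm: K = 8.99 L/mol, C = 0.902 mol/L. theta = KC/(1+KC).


Langmuir isotherm: theta = K*C / (1 + K*C)
K*C = 8.99 * 0.902 = 8.10898
theta = 8.10898 / (1 + 8.10898) = 8.10898 / 9.10898
theta = 0.8902

0.8902


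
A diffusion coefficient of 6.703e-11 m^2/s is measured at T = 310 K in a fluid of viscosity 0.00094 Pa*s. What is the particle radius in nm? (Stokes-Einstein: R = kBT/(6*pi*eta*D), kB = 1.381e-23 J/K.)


Stokes-Einstein: R = kB*T / (6*pi*eta*D)
R = 1.381e-23 * 310 / (6 * pi * 0.00094 * 6.703e-11)
R = 3.6046e-09 m = 3.6 nm

3.6


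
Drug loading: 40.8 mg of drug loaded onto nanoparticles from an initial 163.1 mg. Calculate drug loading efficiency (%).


Drug loading efficiency = (drug loaded / drug initial) * 100
DLE = 40.8 / 163.1 * 100
DLE = 0.2502 * 100
DLE = 25.02%

25.02


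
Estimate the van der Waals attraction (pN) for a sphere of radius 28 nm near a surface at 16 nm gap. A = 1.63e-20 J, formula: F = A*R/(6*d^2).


Convert to SI: R = 28 nm = 2.8e-08 m, d = 16 nm = 1.6e-08 m
F = A * R / (6 * d^2)
F = 1.63e-20 * 2.8e-08 / (6 * (1.6e-08)^2)
F = 2.97135e-13 N = 0.297 pN

0.297


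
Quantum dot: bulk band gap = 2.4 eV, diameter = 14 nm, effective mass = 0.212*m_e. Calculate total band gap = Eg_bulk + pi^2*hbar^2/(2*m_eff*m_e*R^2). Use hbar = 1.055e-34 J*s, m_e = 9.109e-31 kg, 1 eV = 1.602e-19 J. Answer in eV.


Radius R = 14/2 nm = 7e-09 m
Confinement energy dE = pi^2 * hbar^2 / (2 * m_eff * m_e * R^2)
dE = pi^2 * (1.055e-34)^2 / (2 * 0.212 * 9.109e-31 * (7e-09)^2) J, divided by 1.602e-19 J/eV
dE = 0.0362 eV
Total band gap = E_g(bulk) + dE = 2.4 + 0.0362 = 2.4362 eV

2.4362


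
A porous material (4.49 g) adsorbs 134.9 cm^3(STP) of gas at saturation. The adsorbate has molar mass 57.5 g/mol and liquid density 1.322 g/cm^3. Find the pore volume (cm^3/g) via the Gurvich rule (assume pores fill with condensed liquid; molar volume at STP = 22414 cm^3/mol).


Moles adsorbed n = V_ads / 22414 = 134.9 / 22414 = 6.018560e-03 mol
Liquid volume V_liq = n * M / rho_liq = 6.018560e-03 * 57.5 / 1.322 = 0.26178 cm^3
Specific pore volume V_pore = V_liq / m_sample = 0.26178 / 4.49
V_pore = 0.0583 cm^3/g

0.0583


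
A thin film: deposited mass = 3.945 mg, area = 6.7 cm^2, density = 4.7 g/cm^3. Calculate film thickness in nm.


Convert: m = 3.945 mg = 3.9450e-06 kg, A = 6.7 cm^2 = 6.7000e-04 m^2, rho = 4.7 g/cm^3 = 4700 kg/m^3
t = m / (A * rho)
t = 3.9450e-06 / (6.7000e-04 * 4700)
t = 1.2528e-06 m = 1252.8 nm

1252.8


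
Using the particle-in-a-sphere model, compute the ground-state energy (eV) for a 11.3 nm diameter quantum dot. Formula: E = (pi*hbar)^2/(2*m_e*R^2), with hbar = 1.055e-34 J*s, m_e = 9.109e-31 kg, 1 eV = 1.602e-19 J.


Radius R = 11.3/2 = 5.65 nm = 5.65e-09 m
E = (pi * 1.055e-34)^2 / (2 * 9.109e-31 * (5.65e-09)^2)
E(J) = 1.88889e-21
E = E(J) / 1.602e-19 = 0.0118 eV

0.0118


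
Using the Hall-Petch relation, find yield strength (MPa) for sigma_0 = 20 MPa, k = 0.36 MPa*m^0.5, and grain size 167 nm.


d = 167 nm = 1.67e-07 m
sqrt(d) = 0.0004086563
Hall-Petch contribution = k / sqrt(d) = 0.36 / 0.0004086563 = 880.9 MPa
sigma = sigma_0 + k/sqrt(d) = 20 + 880.9 = 900.9 MPa

900.9


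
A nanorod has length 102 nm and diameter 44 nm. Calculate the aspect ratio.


Aspect ratio AR = length / diameter
AR = 102 / 44
AR = 2.32

2.32


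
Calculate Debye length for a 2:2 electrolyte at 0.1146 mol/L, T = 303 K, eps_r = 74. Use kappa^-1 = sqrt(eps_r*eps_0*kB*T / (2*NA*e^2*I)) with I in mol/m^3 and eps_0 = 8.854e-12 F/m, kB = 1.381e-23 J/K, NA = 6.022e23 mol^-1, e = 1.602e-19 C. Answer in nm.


Ionic strength I = 0.1146 * 2^2 * 1000 = 458.4 mol/m^3
kappa^-1 = sqrt(74 * 8.854e-12 * 1.381e-23 * 303 / (2 * 6.022e23 * (1.602e-19)^2 * 458.4))
kappa^-1 = 0.44 nm

0.44


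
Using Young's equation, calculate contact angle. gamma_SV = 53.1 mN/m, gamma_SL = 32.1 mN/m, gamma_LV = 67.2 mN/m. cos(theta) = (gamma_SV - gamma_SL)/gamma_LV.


cos(theta) = (gamma_SV - gamma_SL) / gamma_LV
cos(theta) = (53.1 - 32.1) / 67.2
cos(theta) = 0.3125
theta = arccos(0.3125) = 71.79 degrees

71.79


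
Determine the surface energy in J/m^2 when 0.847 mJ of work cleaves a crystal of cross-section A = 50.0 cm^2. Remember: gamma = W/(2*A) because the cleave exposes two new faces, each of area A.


Convert: A = 50.0 cm^2 = 0.005 m^2, W = 0.847 mJ = 0.000847 J
Cleaving exposes two faces of area A, so total new surface = 2*A and gamma = W / (2*A)
gamma = 0.000847 / (2 * 0.005)
gamma = 0.085 J/m^2

0.085


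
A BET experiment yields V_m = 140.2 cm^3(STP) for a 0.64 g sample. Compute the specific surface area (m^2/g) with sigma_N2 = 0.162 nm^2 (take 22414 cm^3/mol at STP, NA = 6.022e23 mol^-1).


Number of moles in monolayer = V_m / 22414 = 140.2 / 22414 = 0.00625502
Number of molecules = moles * NA = 0.00625502 * 6.022e23
SA = molecules * sigma / mass
SA = (140.2 / 22414) * 6.022e23 * 0.162e-18 / 0.64
SA = 953.5 m^2/g

953.5


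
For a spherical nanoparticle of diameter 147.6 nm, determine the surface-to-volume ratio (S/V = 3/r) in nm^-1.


Radius r = 147.6/2 = 73.8 nm
S/V = 3 / r = 3 / 73.8
S/V = 0.0407 nm^-1

0.0407


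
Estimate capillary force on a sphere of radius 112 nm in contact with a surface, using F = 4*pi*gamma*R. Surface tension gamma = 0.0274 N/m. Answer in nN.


Convert radius: R = 112 nm = 1.12e-07 m
F = 4 * pi * gamma * R
F = 4 * pi * 0.0274 * 1.12e-07
F = 3.85637e-08 N = 38.5637 nN

38.5637


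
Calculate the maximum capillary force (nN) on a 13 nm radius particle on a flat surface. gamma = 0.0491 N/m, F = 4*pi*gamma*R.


Convert radius: R = 13 nm = 1.3e-08 m
F = 4 * pi * gamma * R
F = 4 * pi * 0.0491 * 1.3e-08
F = 8.02111e-09 N = 8.0211 nN

8.0211


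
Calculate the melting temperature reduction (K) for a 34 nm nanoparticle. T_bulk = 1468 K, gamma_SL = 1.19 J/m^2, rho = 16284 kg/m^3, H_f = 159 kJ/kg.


Radius R = 34/2 = 17 nm = 1.7e-08 m
Convert H_f = 159 kJ/kg = 159000 J/kg
dT = 2 * gamma_SL * T_bulk / (rho * H_f * R)
dT = 2 * 1.19 * 1468 / (16284 * 159000 * 1.7e-08)
dT = 79.4 K

79.4


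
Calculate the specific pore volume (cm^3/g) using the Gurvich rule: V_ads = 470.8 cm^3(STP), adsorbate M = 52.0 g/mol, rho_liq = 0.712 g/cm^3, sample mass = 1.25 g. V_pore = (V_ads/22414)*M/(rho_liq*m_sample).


Moles adsorbed n = V_ads / 22414 = 470.8 / 22414 = 2.100473e-02 mol
Liquid volume V_liq = n * M / rho_liq = 2.100473e-02 * 52.0 / 0.712 = 1.53405 cm^3
Specific pore volume V_pore = V_liq / m_sample = 1.53405 / 1.25
V_pore = 1.2272 cm^3/g

1.2272


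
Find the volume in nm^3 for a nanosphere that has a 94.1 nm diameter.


Radius r = 94.1/2 = 47.05 nm
Volume V = (4/3) * pi * r^3
V = (4/3) * pi * (47.05)^3
V = 436282.2 nm^3

436282.2


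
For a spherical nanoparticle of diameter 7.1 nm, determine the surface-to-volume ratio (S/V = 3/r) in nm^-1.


Radius r = 7.1/2 = 3.55 nm
S/V = 3 / r = 3 / 3.55
S/V = 0.8451 nm^-1

0.8451


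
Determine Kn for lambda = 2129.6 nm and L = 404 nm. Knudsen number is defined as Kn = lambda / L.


Knudsen number Kn = lambda / L
Kn = 2129.6 / 404
Kn = 5.2713

5.2713


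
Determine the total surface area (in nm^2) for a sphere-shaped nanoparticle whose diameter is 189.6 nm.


Radius r = 189.6/2 = 94.8 nm
Surface area SA = 4 * pi * r^2
SA = 4 * pi * (94.8)^2
SA = 112934.48 nm^2

112934.48


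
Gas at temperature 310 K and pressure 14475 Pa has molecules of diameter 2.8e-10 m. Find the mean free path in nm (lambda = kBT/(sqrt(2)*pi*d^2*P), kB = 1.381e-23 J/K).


Mean free path: lambda = kB*T / (sqrt(2) * pi * d^2 * P)
lambda = 1.381e-23 * 310 / (sqrt(2) * pi * (2.8e-10)^2 * 14475)
lambda = 8.49094e-07 m
lambda = 849.09 nm

849.09


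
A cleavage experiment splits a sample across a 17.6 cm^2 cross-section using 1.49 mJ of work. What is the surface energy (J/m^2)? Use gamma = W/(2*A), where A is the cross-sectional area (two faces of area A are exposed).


Convert: A = 17.6 cm^2 = 0.00176 m^2, W = 1.49 mJ = 0.00149 J
Cleaving exposes two faces of area A, so total new surface = 2*A and gamma = W / (2*A)
gamma = 0.00149 / (2 * 0.00176)
gamma = 0.423 J/m^2

0.423


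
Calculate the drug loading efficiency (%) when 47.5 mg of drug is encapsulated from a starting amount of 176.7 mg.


Drug loading efficiency = (drug loaded / drug initial) * 100
DLE = 47.5 / 176.7 * 100
DLE = 0.2688 * 100
DLE = 26.88%

26.88
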